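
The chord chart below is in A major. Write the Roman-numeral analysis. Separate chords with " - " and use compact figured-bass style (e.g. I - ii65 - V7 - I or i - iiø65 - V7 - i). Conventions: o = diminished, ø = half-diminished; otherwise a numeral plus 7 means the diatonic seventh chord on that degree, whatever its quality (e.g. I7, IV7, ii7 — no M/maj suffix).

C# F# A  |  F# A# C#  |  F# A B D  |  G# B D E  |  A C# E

vi64 - V/ii - ii43 - V65 - I

C#-F#-A: minor triad on F# = scale degree 6 → vi64.
F#-A#-C# is the secondary dominant of ii (major triad on F#): V/ii.
F#-A-B-D: minor seventh chord on B = scale degree 2 → ii43.
G#-B-D-E: root E is the dominant; dominant seventh chord there is V65.
A-C#-E: root A is the tonic; major triad there is I.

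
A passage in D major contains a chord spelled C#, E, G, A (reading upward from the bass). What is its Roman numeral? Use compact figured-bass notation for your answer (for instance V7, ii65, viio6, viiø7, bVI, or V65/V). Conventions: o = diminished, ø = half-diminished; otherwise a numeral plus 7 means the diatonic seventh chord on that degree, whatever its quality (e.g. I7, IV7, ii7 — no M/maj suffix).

V65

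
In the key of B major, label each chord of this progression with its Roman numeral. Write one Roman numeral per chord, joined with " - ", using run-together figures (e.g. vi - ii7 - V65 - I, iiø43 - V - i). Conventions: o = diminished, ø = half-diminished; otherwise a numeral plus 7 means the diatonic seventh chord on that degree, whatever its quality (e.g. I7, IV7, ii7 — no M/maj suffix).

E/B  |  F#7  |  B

E/B: root E is the subdominant; major triad there is IV64.
F#7 has root F#, degree 5 in B major, so V7.
B: root B is the tonic; major triad there is I.

IV64 - V7 - I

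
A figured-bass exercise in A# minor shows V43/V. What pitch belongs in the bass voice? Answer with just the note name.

F##

The applied chord V43/V is rooted on B#: B#-D##-F##-A#.
The figure 43 means second inversion — the fifth is in the bass.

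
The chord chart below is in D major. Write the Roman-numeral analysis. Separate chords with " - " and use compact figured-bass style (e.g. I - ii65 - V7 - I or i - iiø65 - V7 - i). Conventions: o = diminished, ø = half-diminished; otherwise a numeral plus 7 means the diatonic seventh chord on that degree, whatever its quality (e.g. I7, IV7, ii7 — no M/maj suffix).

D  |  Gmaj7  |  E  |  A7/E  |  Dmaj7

D has root D, degree 1 in D major, so I.
Gmaj7: major seventh chord on G = scale degree 4 → IV7.
E is the secondary dominant of V (major triad on E): V/V.
A7/E has root A, degree 5 in D major, so V43.
Dmaj7 has root D, degree 1 in D major, so I7.

I - IV7 - V/V - V43 - I7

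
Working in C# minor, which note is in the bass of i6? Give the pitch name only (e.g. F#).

i in C# minor has root C#; the chord is C#-E-G#.
The figure 6 means first inversion — the third is in the bass.

E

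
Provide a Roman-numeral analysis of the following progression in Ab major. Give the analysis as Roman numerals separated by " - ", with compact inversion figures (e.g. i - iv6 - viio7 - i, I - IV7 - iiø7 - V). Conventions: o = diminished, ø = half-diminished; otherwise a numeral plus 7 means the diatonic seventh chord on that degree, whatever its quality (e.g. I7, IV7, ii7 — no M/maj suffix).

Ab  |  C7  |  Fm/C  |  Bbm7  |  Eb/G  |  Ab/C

I - V7/vi - vi64 - ii7 - V6 - I6

Ab: root Ab is the tonic; major triad there is I.
C7: a dominant seventh chord on C, the applied dominant of vi → V7/vi.
Fm/C: minor triad on F = scale degree 6 → vi64.
Bbm7: root Bb is the supertonic; minor seventh chord there is ii7.
Eb/G has root Eb, degree 5 in Ab major, so V6.
Ab/C: root Ab is the tonic; major triad there is I6.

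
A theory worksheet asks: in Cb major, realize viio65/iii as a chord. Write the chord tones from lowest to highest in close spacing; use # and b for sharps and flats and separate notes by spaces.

F Ab Cb D

The slash marks an applied leading-tone chord: viio of iii. In Cb major, iii is Eb, so the leading tone to it is D, a half step below.
Building a fully diminished seventh chord on D gives D-F-Ab-Cb.
With the 65 figure the chord is in first inversion; from the bass F upward in close position it reads F-Ab-Cb-D.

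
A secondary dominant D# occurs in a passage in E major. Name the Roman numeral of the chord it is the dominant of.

iii

The chord is a major triad on D#.
A dominant resolves down a perfect fifth: D# → G#. In E major, G# is scale degree 3, i.e. iii.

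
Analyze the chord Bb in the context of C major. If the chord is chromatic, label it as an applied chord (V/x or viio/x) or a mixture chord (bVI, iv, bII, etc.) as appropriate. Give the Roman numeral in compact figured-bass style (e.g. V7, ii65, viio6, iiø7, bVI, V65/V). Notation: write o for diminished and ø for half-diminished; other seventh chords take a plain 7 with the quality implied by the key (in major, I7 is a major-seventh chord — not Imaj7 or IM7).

bVII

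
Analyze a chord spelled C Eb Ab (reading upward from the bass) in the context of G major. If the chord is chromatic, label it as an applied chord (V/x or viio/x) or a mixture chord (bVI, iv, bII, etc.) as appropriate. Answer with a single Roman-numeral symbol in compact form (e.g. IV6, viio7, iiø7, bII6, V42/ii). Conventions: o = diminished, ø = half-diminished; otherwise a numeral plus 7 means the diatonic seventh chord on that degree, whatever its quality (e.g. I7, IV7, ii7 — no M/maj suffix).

bII6

The pitches Ab-C-Eb form a major triad rooted on Ab.
Ab is the lowered second degree of G major (diatonic 2 would be A). This is the Neapolitan sixth — a major triad on the lowered second degree, here in its customary first inversion.
With C in the bass the chord is in first inversion, so the figured bass is 6.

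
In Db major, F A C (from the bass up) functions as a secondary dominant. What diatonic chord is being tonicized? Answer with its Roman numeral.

vi

The chord is a major triad on F.
A dominant resolves down a perfect fifth: F → Bb. In Db major, Bb is scale degree 6, i.e. vi.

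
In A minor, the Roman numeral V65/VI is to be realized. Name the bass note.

The applied chord V65/VI is rooted on C: C-E-G-Bb.
The figure 65 means first inversion — the third is in the bass.

E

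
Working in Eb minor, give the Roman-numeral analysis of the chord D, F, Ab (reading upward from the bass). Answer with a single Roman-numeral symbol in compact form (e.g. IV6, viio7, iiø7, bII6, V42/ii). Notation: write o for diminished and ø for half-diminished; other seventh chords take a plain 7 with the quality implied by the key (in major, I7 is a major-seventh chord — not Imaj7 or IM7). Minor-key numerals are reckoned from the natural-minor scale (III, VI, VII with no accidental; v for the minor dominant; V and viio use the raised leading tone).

viio

The pitches D-F-Ab form a diminished triad rooted on D.
D is scale degree 7 in Eb minor, and a diminished triad on that degree is written viio.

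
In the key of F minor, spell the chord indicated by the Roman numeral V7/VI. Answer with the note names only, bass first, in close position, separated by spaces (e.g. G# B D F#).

Ab C Eb Gb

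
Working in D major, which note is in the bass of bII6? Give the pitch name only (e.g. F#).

G

bII in D major has root Eb; the chord is Eb-G-Bb.
The figure 6 means first inversion — the third is in the bass.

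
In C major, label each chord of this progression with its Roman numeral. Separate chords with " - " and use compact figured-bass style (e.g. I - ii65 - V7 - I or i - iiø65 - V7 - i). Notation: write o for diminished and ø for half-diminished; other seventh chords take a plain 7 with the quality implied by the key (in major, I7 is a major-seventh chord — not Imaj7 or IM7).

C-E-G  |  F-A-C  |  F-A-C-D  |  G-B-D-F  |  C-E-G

I - IV - ii65 - V7 - I

C-E-G: root C is the tonic; major triad there is I.
F-A-C has root F, degree 4 in C major, so IV.
F-A-C-D: minor seventh chord on D = scale degree 2 → ii65.
G-B-D-F has root G, degree 5 in C major, so V7.
C-E-G: major triad on C = scale degree 1 → I.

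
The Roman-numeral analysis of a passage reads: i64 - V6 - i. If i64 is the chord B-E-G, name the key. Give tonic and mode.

E minor

The anchor chord is a minor triad on E, labeled i64.
If E is scale degree 1 and the mode makes that degree carry a minor triad, the tonic is E and the mode is minor.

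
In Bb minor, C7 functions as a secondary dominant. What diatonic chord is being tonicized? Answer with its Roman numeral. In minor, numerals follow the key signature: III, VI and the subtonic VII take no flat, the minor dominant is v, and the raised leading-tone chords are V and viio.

The chord is a dominant seventh chord on C.
A dominant resolves down a perfect fifth: C → F. In Bb minor, F is scale degree 5, i.e. V.

V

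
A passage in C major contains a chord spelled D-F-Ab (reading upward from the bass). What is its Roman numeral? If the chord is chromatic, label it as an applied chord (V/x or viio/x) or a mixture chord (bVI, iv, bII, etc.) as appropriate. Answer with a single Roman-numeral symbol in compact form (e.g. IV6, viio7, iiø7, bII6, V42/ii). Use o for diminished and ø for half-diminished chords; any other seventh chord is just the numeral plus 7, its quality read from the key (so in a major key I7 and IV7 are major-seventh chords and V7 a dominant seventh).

The pitches D-F-Ab form a diminished triad rooted on D.
D is the second degree of C major. This is the diminished supertonic triad, borrowed from the parallel minor.

iio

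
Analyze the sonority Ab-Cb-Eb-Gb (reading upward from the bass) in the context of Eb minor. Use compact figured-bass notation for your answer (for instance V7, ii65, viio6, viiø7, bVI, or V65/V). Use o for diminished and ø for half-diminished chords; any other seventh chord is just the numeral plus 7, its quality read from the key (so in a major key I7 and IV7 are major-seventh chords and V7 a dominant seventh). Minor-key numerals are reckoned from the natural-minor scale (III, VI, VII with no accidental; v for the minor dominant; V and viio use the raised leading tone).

Stacked in thirds the chord is Ab-Cb-Eb-Gb: a minor seventh chord on Ab.
In Eb minor, Ab is the subdominant; the diatonic minor seventh chord there is iv7.

iv7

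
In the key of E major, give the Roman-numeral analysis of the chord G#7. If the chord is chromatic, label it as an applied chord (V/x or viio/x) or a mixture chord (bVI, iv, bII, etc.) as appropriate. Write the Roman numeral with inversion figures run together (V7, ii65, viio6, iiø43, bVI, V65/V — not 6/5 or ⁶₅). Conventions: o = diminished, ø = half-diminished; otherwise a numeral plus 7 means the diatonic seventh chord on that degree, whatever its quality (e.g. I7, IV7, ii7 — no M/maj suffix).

V7/vi

The pitches G#-B#-D#-F# form a dominant seventh chord rooted on G#.
G# is not a diatonic chord root with this quality in E major, but it lies a perfect fifth above C# (vi), so the chord functions as an applied dominant of vi.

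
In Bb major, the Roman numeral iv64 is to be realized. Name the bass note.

iv in Bb major has root Eb; the chord is Eb-Gb-Bb.
The figure 64 means second inversion — the fifth is in the bass.

Bb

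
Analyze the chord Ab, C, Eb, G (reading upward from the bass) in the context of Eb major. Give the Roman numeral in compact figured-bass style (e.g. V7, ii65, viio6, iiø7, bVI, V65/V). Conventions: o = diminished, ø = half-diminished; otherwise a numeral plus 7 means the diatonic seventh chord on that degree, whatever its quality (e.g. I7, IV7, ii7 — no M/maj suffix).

IV7

Stacked in thirds the chord is Ab-C-Eb-G: a major seventh chord on Ab.
Ab is scale degree 4 in Eb major, and a major seventh chord on that degree is written IV7.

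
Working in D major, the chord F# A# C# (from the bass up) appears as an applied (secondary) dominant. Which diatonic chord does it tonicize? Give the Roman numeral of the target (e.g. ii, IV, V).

The chord is a major triad on F#.
A dominant resolves down a perfect fifth: F# → B. In D major, B is scale degree 6, i.e. vi.

vi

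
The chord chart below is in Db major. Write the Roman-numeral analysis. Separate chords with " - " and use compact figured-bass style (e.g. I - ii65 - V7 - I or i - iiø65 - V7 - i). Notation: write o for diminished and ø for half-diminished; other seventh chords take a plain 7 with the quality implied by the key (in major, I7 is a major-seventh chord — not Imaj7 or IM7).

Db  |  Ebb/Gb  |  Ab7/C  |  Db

Db: major triad on Db = scale degree 1 → I.
Ebb/Gb is non-diatonic — a major triad on the lowered supertonic (Ebb): the Neapolitan sixth, bII6 (third, Gb, in the bass — hence the 6).
Ab7/C: root Ab is the dominant; dominant seventh chord there is V65.
Db: root Db is the tonic; major triad there is I.

I - bII6 - V65 - I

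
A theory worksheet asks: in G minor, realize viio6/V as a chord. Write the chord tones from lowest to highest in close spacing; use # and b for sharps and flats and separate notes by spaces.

E G C#

The slash marks an applied leading-tone chord: viio of V. In G minor, V is D, so the leading tone to it is C#, a half step below.
Building a diminished triad on C# gives C#-E-G.
The figured bass 6 indicates first inversion, placing the third (E) in the bass: E-G-C#.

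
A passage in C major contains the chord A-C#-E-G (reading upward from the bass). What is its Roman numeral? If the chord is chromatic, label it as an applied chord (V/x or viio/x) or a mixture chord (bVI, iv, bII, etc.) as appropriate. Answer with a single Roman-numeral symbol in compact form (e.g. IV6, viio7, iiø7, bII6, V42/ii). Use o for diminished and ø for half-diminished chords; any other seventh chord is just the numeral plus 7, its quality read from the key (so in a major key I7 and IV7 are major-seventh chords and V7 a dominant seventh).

V7/ii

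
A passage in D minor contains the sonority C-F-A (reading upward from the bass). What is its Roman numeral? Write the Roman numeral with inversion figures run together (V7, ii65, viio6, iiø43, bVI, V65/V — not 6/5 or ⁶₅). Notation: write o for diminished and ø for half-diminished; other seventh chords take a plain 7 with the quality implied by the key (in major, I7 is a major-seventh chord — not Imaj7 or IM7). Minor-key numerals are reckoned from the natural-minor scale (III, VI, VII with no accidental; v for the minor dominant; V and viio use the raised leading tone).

Stacked in thirds the chord is F-A-C: a major triad on F.
F is scale degree 3 in D minor, and a major triad on that degree is written III.
With C in the bass the chord is in second inversion, so the figured bass is 64.

III64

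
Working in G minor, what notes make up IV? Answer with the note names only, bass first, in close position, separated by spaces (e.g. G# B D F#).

C E G

Scale degree 4 in G minor is C; here the chord built on it is altered to a major triad. IV is the major subdominant, borrowed from the parallel major.
So the chord is C-E-G.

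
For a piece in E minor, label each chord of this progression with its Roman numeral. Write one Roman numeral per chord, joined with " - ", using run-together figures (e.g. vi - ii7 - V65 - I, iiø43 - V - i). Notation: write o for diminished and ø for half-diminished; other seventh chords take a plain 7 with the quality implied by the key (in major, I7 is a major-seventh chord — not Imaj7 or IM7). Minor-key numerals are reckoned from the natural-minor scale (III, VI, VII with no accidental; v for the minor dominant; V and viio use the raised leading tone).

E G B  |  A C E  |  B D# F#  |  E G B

i - iv - V - i

E-G-B has root E, degree 1 in E minor, so i.
A-C-E: minor triad on A = scale degree 4 → iv.
B-D#-F#: major triad on B = scale degree 5 → V.
E-G-B has root E, degree 1 in E minor, so i.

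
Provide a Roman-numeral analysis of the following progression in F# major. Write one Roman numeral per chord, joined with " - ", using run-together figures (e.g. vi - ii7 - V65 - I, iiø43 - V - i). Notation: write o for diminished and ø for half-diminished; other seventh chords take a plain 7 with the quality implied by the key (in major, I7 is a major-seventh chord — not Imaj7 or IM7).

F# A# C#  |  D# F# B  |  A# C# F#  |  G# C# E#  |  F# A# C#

I - IV6 - I6 - V64 - I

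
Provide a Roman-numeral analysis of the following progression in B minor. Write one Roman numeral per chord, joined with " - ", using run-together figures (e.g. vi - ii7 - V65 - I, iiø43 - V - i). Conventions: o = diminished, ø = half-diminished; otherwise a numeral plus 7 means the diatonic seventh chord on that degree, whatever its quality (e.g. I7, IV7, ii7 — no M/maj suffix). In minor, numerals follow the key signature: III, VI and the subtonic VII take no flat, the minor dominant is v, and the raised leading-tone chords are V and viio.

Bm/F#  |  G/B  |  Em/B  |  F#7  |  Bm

i64 - VI6 - iv64 - V7 - i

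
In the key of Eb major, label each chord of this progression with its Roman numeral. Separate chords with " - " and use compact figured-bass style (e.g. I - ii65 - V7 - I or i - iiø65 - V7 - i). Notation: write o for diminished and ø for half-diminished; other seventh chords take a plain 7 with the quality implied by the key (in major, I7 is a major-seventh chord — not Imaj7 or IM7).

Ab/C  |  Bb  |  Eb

Ab/C has root Ab, degree 4 in Eb major, so IV6.
Bb: root Bb is the dominant; major triad there is V.
Eb has root Eb, degree 1 in Eb major, so I.

IV6 - V - I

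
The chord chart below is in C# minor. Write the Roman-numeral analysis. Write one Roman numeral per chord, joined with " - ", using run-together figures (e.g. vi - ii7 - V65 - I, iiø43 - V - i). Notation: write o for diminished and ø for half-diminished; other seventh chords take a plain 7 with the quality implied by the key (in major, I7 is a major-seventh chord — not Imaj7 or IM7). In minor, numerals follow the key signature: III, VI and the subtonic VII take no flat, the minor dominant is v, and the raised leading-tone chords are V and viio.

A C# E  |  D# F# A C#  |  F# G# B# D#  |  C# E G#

VI - iiø7 - V42 - i

A-C#-E: root A is the submediant; major triad there is VI.
D#-F#-A-C#: root D# is the supertonic; half-diminished seventh chord there is iiø7.
F#-G#-B#-D# has root G#, degree 5 in C# minor, so V42.
C#-E-G#: root C# is the tonic; minor triad there is i.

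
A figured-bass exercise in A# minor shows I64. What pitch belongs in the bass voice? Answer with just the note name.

E#

I in A# minor has root A#; the chord is A#-C##-E#.
The figure 64 means second inversion — the fifth is in the bass.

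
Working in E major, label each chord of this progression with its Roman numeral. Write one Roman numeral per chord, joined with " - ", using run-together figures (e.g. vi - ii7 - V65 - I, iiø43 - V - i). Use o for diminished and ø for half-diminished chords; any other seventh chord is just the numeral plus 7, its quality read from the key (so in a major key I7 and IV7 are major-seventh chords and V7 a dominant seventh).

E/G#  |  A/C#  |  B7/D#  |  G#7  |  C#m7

E/G#: root E is the tonic; major triad there is I6.
A/C# has root A, degree 4 in E major, so IV6.
B7/D#: root B is the dominant; dominant seventh chord there is V65.
G#7 is the secondary dominant of vi (dominant seventh chord on G#): V7/vi.
C#m7: root C# is the submediant; minor seventh chord there is vi7.

I6 - IV6 - V65 - V7/vi - vi7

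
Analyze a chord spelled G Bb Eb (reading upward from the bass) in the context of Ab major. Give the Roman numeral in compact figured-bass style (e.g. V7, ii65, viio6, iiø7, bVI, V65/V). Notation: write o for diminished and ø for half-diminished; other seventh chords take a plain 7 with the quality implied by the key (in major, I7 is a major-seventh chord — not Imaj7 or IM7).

Stacked in thirds the chord is Eb-G-Bb: a major triad on Eb.
In Ab major, Eb is the dominant; the diatonic major triad there is V.
With G in the bass the chord is in first inversion, so the figured bass is 6.

V6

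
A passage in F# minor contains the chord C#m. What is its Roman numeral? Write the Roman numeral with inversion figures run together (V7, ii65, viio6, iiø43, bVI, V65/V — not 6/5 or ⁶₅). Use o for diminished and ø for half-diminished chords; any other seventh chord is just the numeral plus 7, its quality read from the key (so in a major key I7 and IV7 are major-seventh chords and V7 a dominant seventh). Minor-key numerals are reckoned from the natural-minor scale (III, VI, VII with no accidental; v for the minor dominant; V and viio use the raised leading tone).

v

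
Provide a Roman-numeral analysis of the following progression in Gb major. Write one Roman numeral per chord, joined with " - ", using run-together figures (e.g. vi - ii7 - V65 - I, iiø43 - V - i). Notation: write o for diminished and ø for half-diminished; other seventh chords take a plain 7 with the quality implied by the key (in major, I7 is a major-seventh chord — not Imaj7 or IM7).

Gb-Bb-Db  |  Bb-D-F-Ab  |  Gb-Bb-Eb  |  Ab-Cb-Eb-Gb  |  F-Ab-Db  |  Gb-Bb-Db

I - V7/vi - vi6 - ii7 - V6 - I

Gb-Bb-Db has root Gb, degree 1 in Gb major, so I.
Bb-D-F-Ab: a dominant seventh chord on Bb, the applied dominant of vi → V7/vi.
Gb-Bb-Eb: root Eb is the submediant; minor triad there is vi6.
Ab-Cb-Eb-Gb has root Ab, degree 2 in Gb major, so ii7.
F-Ab-Db: major triad on Db = scale degree 5 → V6.
Gb-Bb-Db: major triad on Gb = scale degree 1 → I.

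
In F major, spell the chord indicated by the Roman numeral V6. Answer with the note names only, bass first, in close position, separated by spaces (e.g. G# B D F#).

E G C

The numeral's case and figure indicate a major triad. In F major its root, scale degree 5, is C.
Stacking thirds from C gives C-E-G.
The figured bass 6 indicates first inversion, placing the third (E) in the bass: E-G-C.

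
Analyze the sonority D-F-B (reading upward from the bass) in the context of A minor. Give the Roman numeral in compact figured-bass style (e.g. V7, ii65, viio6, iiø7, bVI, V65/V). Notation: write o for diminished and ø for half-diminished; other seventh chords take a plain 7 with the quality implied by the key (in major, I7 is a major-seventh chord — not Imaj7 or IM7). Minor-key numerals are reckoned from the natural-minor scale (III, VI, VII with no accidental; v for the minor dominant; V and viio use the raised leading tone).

iio6

The pitches B-D-F form a diminished triad rooted on B.
B is scale degree 2 in A minor, and a diminished triad on that degree is written iio.
With D in the bass the chord is in first inversion, so the figured bass is 6.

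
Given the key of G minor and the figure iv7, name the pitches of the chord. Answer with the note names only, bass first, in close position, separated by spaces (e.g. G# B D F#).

In G minor, scale degree 4 is C, and the diatonic chord built there is a minor seventh chord.
Stacking thirds from C gives C-Eb-G-Bb.

C Eb G Bb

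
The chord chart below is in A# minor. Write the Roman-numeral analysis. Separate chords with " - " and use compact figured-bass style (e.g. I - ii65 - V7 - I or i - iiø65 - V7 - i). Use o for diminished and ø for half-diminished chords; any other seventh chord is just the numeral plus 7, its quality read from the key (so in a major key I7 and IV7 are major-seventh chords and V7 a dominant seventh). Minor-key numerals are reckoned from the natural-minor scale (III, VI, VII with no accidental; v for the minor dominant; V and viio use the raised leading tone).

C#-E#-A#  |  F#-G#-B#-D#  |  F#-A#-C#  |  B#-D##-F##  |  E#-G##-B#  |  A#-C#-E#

i6 - VII42 - VI - V/V - V - i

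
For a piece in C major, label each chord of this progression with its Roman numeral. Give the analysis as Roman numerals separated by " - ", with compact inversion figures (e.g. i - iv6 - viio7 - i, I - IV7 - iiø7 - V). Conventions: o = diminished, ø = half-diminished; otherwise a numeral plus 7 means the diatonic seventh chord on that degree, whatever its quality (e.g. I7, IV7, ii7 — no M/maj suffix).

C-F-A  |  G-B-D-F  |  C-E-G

IV64 - V7 - I

C-F-A: major triad on F = scale degree 4 → IV64.
G-B-D-F: root G is the dominant; dominant seventh chord there is V7.
C-E-G: root C is the tonic; major triad there is I.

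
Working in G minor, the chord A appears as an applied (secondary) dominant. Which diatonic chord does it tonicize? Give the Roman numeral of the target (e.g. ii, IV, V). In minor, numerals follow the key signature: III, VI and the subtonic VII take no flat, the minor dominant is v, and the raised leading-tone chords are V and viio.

The chord is a major triad on A.
A dominant resolves down a perfect fifth: A → D. In G minor, D is scale degree 5, i.e. V.

V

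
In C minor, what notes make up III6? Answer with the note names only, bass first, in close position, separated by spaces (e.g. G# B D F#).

G Bb Eb

The numeral's case and figure indicate a major triad. In C minor its root, the mediant, is Eb.
That chord is spelled Eb-G-Bb.
The figured bass 6 indicates first inversion, placing the third (G) in the bass: G-Bb-Eb.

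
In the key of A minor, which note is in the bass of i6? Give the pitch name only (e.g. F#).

i in A minor has root A; the chord is A-C-E.
The figure 6 means first inversion — the third is in the bass.

C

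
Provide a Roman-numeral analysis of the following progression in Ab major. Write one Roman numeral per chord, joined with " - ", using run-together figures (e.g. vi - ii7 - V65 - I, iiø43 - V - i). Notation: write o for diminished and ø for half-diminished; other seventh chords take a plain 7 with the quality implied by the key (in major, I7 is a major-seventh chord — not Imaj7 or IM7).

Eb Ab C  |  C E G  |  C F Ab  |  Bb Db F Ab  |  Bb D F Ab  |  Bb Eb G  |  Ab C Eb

I64 - V/vi - vi64 - ii7 - V7/V - V64 - I

Eb-Ab-C: major triad on Ab = scale degree 1 → I64.
C-E-G: a major triad on C, the applied dominant of vi → V/vi.
C-F-Ab: root F is the submediant; minor triad there is vi64.
Bb-Db-F-Ab: minor seventh chord on Bb = scale degree 2 → ii7.
Bb-D-F-Ab is the secondary dominant of V (dominant seventh chord on Bb): V7/V.
Bb-Eb-G: root Eb is the dominant; major triad there is V64.
Ab-C-Eb: major triad on Ab = scale degree 1 → I.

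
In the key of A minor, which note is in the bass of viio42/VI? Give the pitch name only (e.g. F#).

The applied chord viio42/VI is rooted on E: E-G-Bb-Db.
The figure 42 means third inversion — the seventh is in the bass.

Db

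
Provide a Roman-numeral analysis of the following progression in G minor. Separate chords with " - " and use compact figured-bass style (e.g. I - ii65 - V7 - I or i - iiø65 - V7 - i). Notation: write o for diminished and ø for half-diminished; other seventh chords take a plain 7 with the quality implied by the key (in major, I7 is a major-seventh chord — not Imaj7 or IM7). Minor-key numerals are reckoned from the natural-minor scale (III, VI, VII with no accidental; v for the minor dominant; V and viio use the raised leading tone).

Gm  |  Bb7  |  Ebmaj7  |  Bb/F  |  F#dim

Gm has root G, degree 1 in G minor, so i.
Bb7: a dominant seventh chord on Bb, the applied dominant of VI → V7/VI.
Ebmaj7 has root Eb, degree 6 in G minor, so VI7.
Bb/F: major triad on Bb = scale degree 3 → III64.
F#dim: root F# is the leading tone; diminished triad there is viio.

i - V7/VI - VI7 - III64 - viio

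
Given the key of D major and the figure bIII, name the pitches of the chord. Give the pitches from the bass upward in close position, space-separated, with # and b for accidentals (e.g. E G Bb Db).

Scale degree 3 in D major is F#; lowering it a half step gives F. bIII is a major triad on the lowered third degree, borrowed from the parallel minor.
So the chord is F-A-C.

F A C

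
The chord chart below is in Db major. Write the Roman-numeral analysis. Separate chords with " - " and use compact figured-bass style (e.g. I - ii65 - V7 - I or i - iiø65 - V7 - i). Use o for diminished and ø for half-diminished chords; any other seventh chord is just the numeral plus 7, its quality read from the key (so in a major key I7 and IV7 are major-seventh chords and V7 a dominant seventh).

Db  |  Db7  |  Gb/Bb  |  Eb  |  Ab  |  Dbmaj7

I - V7/IV - IV6 - V/V - V - I7

Db has root Db, degree 1 in Db major, so I.
Db7: chromatic; Db is V of IV, so V7/IV.
Gb/Bb has root Gb, degree 4 in Db major, so IV6.
Eb: chromatic; Eb is V of V, so V/V.
Ab: root Ab is the dominant; major triad there is V.
Dbmaj7: root Db is the tonic; major seventh chord there is I7.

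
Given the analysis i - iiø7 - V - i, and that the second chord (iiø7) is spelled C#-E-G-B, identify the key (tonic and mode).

B minor

iiø7 is given as C#-E-G-B — a half-diminished seventh chord with root C#.
iiø7 on C# implies C# is the supertonic; that puts the tonic at B, and the lowercase numeral fits minor mode.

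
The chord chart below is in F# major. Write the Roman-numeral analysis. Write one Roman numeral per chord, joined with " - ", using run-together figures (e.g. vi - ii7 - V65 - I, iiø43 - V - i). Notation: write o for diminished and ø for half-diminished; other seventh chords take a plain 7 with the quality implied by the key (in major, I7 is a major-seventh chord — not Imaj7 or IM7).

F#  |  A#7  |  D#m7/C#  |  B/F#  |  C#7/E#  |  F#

F# has root F#, degree 1 in F# major, so I.
A#7 is the secondary dominant of vi (dominant seventh chord on A#): V7/vi.
D#m7/C#: root D# is the submediant; minor seventh chord there is vi42.
B/F#: major triad on B = scale degree 4 → IV64.
C#7/E#: dominant seventh chord on C# = scale degree 5 → V65.
F#: major triad on F# = scale degree 1 → I.

I - V7/vi - vi42 - IV64 - V65 - I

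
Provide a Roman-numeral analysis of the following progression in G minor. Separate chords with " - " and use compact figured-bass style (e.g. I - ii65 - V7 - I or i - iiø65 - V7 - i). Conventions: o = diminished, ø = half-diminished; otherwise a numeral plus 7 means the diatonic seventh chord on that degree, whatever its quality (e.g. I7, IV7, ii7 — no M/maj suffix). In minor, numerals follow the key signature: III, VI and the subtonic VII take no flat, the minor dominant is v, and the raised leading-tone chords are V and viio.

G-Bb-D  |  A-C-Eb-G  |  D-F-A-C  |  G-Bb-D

i - iiø7 - v7 - i

G-Bb-D: minor triad on G = scale degree 1 → i.
A-C-Eb-G has root A, degree 2 in G minor, so iiø7.
D-F-A-C: minor seventh chord on D = scale degree 5 → v7.
G-Bb-D has root G, degree 1 in G minor, so i.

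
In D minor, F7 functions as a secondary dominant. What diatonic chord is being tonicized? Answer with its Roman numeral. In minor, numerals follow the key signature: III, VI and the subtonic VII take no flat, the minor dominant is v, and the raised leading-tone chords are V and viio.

The chord is a dominant seventh chord on F.
A dominant resolves down a perfect fifth: F → Bb. In D minor, Bb is scale degree 6, i.e. VI.

VI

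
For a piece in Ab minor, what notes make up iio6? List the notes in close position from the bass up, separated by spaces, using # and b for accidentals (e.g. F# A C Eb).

In Ab minor, the second degree is Bb, and the diatonic chord built there is a diminished triad.
That chord is spelled Bb-Db-Fb.
The figured bass 6 indicates first inversion, placing the third (Db) in the bass: Db-Fb-Bb.

Db Fb Bb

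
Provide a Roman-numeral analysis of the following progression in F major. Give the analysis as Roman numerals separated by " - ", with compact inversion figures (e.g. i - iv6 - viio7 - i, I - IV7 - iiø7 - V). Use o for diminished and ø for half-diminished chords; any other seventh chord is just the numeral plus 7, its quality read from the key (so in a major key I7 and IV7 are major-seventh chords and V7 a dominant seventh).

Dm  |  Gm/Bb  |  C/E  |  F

Dm has root D, degree 6 in F major, so vi.
Gm/Bb: root G is the supertonic; minor triad there is ii6.
C/E has root C, degree 5 in F major, so V6.
F: major triad on F = scale degree 1 → I.

vi - ii6 - V6 - I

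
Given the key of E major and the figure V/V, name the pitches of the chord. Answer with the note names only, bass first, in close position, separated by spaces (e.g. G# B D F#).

F# A# C#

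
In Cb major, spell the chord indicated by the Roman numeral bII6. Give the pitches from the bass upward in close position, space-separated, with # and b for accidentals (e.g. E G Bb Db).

Fb Abb Dbb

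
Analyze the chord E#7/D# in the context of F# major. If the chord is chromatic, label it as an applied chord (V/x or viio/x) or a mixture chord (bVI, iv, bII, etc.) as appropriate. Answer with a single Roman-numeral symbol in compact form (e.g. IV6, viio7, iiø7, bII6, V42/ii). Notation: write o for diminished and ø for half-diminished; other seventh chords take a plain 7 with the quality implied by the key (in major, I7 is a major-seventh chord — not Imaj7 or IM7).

The pitches E#-G##-B#-D# form a dominant seventh chord rooted on E#.
E# is not a diatonic chord root with this quality in F# major, but it lies a perfect fifth above A# (iii), so the chord functions as an applied dominant of iii.
With D# in the bass the chord is in third inversion, so the figured bass is 42.

V42/iii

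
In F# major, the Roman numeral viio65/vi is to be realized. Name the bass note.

E#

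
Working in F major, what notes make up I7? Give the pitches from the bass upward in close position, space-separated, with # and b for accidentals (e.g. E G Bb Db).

F A C E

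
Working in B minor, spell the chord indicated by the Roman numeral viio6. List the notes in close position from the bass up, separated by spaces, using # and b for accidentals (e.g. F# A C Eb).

C# E A#

In B minor, the leading-tone chord is built on the raised seventh degree, A#.
That chord is spelled A#-C#-E.
The figured bass 6 indicates first inversion, placing the third (C#) in the bass: C#-E-A#.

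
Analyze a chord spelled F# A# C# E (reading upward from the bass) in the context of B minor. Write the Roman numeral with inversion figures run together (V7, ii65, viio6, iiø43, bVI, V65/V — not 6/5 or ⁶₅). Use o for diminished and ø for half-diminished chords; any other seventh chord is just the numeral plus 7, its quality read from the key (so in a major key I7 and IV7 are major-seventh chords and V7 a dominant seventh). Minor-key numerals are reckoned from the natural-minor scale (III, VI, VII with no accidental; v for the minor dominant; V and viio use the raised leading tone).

V7

Stacked in thirds the chord is F#-A#-C#-E: a dominant seventh chord on F#.
In B minor, F# is the dominant; the diatonic dominant seventh chord there is V7.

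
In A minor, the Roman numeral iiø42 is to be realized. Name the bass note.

A

iiø in A minor has root B; the chord is B-D-F-A.
The figure 42 means third inversion — the seventh is in the bass.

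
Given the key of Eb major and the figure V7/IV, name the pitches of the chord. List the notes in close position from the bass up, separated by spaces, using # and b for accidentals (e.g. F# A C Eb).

Eb G Bb Db

V7/IV is a secondary dominant — the dominant seventh of IV. IV in Eb major is Ab, so the applied chord's root is Eb, a perfect fifth above.
Building a dominant seventh chord on Eb gives Eb-G-Bb-Db.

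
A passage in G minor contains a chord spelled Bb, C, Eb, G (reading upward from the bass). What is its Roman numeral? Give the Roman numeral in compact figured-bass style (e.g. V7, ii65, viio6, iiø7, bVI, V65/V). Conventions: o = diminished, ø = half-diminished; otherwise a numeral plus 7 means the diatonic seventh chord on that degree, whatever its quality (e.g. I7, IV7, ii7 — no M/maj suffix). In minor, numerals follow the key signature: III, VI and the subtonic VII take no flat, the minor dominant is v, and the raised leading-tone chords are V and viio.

The pitches C-Eb-G-Bb form a minor seventh chord rooted on C.
In G minor, C is the subdominant; the diatonic minor seventh chord there is iv7.
With Bb in the bass the chord is in third inversion, so the figured bass is 42.

iv42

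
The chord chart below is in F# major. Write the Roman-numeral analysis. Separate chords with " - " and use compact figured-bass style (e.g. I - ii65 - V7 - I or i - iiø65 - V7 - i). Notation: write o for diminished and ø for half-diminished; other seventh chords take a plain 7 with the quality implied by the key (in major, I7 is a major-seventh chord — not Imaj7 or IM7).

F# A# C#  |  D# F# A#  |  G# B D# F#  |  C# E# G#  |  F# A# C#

I - vi - ii7 - V - I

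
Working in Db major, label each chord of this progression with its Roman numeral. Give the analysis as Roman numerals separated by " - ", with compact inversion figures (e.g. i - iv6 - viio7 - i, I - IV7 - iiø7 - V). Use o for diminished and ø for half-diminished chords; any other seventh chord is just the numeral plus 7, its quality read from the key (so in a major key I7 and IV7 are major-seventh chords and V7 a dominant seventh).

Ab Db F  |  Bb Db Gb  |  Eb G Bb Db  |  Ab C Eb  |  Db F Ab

I64 - IV6 - V7/V - V - I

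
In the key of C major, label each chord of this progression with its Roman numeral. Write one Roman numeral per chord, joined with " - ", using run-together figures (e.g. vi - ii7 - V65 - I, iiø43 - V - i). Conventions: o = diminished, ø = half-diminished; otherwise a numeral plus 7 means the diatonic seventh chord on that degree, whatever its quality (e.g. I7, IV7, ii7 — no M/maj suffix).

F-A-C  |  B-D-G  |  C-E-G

F-A-C: major triad on F = scale degree 4 → IV.
B-D-G: root G is the dominant; major triad there is V6.
C-E-G has root C, degree 1 in C major, so I.

IV - V6 - I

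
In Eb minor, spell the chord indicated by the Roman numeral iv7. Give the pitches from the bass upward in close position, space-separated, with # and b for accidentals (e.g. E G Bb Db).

Ab Cb Eb Gb

The numeral's case and figure indicate a minor seventh chord. In Eb minor its root, scale degree 4, is Ab.
Stacking thirds from Ab gives Ab-Cb-Eb-Gb.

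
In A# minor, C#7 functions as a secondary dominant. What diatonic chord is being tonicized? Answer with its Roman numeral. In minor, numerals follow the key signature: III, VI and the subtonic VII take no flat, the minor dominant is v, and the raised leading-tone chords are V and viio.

The chord is a dominant seventh chord on C#.
A dominant resolves down a perfect fifth: C# → F#. In A# minor, F# is scale degree 6, i.e. VI.

VI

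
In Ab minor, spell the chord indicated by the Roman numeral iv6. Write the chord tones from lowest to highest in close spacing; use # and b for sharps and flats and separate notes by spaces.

In Ab minor, scale degree 4 is Db, and the diatonic chord built there is a minor triad.
Stacking thirds from Db gives Db-Fb-Ab.
The figured bass 6 indicates first inversion, placing the third (Fb) in the bass: Fb-Ab-Db.

Fb Ab Db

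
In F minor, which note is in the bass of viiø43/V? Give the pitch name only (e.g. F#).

F

The applied chord viiø43/V is rooted on B: B-D-F-A.
The figure 43 means second inversion — the fifth is in the bass.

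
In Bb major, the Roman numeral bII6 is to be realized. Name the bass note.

Eb

bII in Bb major has root Cb; the chord is Cb-Eb-Gb.
The figure 6 means first inversion — the third is in the bass.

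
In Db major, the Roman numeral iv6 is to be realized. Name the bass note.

Bbb

iv in Db major has root Gb; the chord is Gb-Bbb-Db.
The figure 6 means first inversion — the third is in the bass.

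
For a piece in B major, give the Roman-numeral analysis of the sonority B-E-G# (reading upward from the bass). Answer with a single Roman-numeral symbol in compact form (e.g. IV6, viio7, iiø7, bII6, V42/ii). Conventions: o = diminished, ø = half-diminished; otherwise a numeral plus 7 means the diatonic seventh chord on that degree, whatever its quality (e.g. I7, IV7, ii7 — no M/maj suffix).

IV64

The pitches E-G#-B form a major triad rooted on E.
In B major, E is the subdominant; the diatonic major triad there is IV.
With B in the bass the chord is in second inversion, so the figured bass is 64.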